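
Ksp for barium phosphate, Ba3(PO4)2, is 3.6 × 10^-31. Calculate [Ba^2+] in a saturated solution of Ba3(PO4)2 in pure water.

9.6 × 10^-7 M

Ba3(PO4)2(s) <=> 3 Ba^2+ + 2 PO4^3-
Ksp = [Ba^2+]^3[PO4^3-]^2
Let s = molar solubility. Then [Ba^2+] = 3s and [PO4^3-] = 2s.
So Ksp = (3s)^3 × (2s)^2 = 108s^5
s^5 = 3.6 × 10^-31 / 108, so s = 3.20 × 10^-7 M
[Ba^2+] = 3s = 9.6 × 10^-7 M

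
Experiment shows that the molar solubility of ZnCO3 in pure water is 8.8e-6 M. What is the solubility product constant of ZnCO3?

Ksp = 7.7 × 10^-11

ZnCO3(s) ⇌ Zn^2+ + CO3^2-
If s mol/L of ZnCO3 dissolves, [Zn^2+] = s and [CO3^2-] = s.
Ksp = [Zn^2+][CO3^2-]
Ksp = s × s = s^2
Ksp = (8.8 x 10^-6)^2 = 7.7 x 10^-11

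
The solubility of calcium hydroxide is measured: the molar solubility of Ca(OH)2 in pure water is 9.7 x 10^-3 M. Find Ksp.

Ksp ≈ 3.7 × 10^-6

Ca(OH)2(s) ⇌ Ca^2+ + 2 OH^-
Let s = molar solubility. Then [Ca^2+] = s and [OH^-] = 2s.
Ksp = [Ca^2+][OH^-]^2
So Ksp = s × (2s)^2 = 4s^3
With s = 9.7 x 10^-3: Ksp = 3.7 × 10^-6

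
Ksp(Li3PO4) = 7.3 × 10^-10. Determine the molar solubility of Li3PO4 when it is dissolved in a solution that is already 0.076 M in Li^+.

1.7 × 10^-6 M

Li3PO4(s) ⇌ 3 Li^+(aq) + PO4^3-(aq)
Ksp = [Li^+]^3[PO4^3-]
Let s = moles of Li3PO4 that dissolve per litre. [Li^+] = 0.076 + 3s ≈ 0.076, [PO4^3-] = s (since the Li^+ already present dominates).
Ksp ≈ (0.076)^3 × s
s = 1.7 x 10^-6 M
Check: 3s = 5.0 × 10^-6 ≪ 0.076, so the approximation is valid.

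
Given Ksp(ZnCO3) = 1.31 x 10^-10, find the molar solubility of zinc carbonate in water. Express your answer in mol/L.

ZnCO3(s) ⇌ Zn^2+ + CO3^2-
Ksp = [Zn^2+][CO3^2-]
If s mol/L of ZnCO3 dissolves, [Zn^2+] = s and [CO3^2-] = s.
Ksp = (s)(s) = s^2
s = √(1.31 x 10^-10) = 1.14 x 10^-5 M

s ≈ 1.14 × 10^-5 M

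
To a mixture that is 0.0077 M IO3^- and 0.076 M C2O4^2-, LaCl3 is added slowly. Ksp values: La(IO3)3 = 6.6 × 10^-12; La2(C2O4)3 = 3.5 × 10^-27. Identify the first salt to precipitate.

Precipitation of each salt starts when its ion product equals its Ksp.
For La(IO3)3: 6.6 × 10^-12 = (0.0077)^3 × [La^3+]  ⇒  [La^3+] = 1.4 × 10^-5 M.
For La2(C2O4)3: 3.5 × 10^-27 = (0.076)^3 × [La^3+]^2  ⇒  [La^3+] = 2.8 × 10^-12 M.
The salt with the lower threshold [La^3+] precipitates first: La2(C2O4)3.

La2(C2O4)3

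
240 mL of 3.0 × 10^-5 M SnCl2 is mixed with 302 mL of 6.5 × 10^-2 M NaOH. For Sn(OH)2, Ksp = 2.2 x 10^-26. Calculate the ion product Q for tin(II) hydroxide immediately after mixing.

Total volume = 240 + 302 = 542 mL.
[Sn^2+] = 3.0 x 10^-5 × (240/542) = 1.33 × 10^-5 M
[OH^-] = 6.5 × 10^-2 × (302/542) = 3.62 × 10^-2 M
Sn(OH)2(s) ⇌ Sn^2+ + 2 OH^-, so Q = [Sn^2+][OH^-]^2
Q = (1.33 × 10^-5)(3.62 × 10^-2)^2 = 1.7 x 10^-8
Q > Ksp, so Sn(OH)2 will precipitate.

Q = 1.7e-8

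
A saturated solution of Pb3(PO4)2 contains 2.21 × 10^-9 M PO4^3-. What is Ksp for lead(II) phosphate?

Ksp = 1.78e-43

Pb3(PO4)2(s) <=> 3 Pb^2+ + 2 PO4^3-
Stoichiometry gives [Pb^2+] = (3/2)[PO4^3-] = 3.315 × 10^-9 M.
Ksp = [Pb^2+]^3[PO4^3-]^2
Ksp = (3.315 × 10^-9)^3 × (2.21 × 10^-9)^2 = 1.78 × 10^-43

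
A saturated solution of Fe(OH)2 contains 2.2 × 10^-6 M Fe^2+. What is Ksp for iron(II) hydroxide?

4.3 × 10^-17

Fe(OH)2(s) <=> Fe^2+(aq) + 2 OH^-(aq)
Stoichiometry gives [OH^-] = (2/1)[Fe^2+] = 4.40 x 10^-6 M.
Ksp = [Fe^2+][OH^-]^2
Ksp = 2.2 x 10^-6 × (4.40 × 10^-6)^2 = 4.3 × 10^-17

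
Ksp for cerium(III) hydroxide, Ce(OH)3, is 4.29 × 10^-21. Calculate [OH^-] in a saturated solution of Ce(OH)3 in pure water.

Ce(OH)3(s) <=> Ce^3+(aq) + 3 OH^-(aq)
Ksp = [Ce^3+][OH^-]^3
If s mol/L of Ce(OH)3 dissolves, [Ce^3+] = s and [OH^-] = 3s.
So Ksp = s × (3s)^3 = 27s^4
s^4 = 4.29 × 10^-21 / 27, so s = 3.550 × 10^-6 M
[OH^-] = 3s = 1.07 × 10^-5 M

[OH^-] ≈ 1.07 x 10^-5 M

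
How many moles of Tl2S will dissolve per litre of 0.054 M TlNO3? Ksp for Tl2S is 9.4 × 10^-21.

Tl2S(s) <=> 2 Tl^+ + S^2-
Ksp = [Tl^+]^2[S^2-]
If s mol/L dissolves here, [Tl^+] = 0.054 + 2s ≈ 0.054, [S^2-] = s (Ksp is small, so little additional dissolves).
Ksp ≈ (0.054)^2 × s
s = 3.2 × 10^-18 M
Check: 2s = 6.4 × 10^-18 ≪ 0.054, so the approximation is valid.

s ≈ 3.2 × 10^-18 M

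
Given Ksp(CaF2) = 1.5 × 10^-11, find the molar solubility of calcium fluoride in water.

1.6 × 10^-4 M

CaF2(s) ⇌ Ca^2+(aq) + 2 F^-(aq)
Ksp = [Ca^2+][F^-]^2
Let s = molar solubility. Then [Ca^2+] = s and [F^-] = 2s.
So Ksp = s × (2s)^2 = 4s^3
Solving, s = (1.5 × 10^-11/4)^(1/3) = 1.6 x 10^-4 M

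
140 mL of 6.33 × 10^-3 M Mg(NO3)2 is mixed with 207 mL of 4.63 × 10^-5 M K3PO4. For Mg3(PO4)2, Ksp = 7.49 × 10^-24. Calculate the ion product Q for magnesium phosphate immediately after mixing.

Total volume = 140 + 207 = 347 mL.
[Mg^2+] = 6.33 × 10^-3 × (140/347) = 2.554 × 10^-3 M
[PO4^3-] = 4.63 × 10^-5 × (207/347) = 2.762 x 10^-5 M
Mg3(PO4)2(s) ⇌ 3 Mg^2+ + 2 PO4^3-, so Q = [Mg^2+]^3[PO4^3-]^2
Q = (2.554 × 10^-3)^3(2.762 x 10^-5)^2 = 1.27 × 10^-17
Q > Ksp, so Mg3(PO4)2 will precipitate.

Q = 1.27 × 10^-17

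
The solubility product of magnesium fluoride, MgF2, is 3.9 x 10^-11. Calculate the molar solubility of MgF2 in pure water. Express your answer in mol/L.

s = 2.1 × 10^-4 M

MgF2(s) ⇌ Mg^2+ + 2 F^-
Ksp = [Mg^2+][F^-]^2
With molar solubility s: [Mg^2+] = s, [F^-] = 2s.
Ksp = s(2s)^2 = 4s^3
Solving, s = (3.9 x 10^-11/4)^(1/3) = 2.1 x 10^-4 M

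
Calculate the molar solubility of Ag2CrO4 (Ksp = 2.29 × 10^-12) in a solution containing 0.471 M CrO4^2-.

1.10 × 10^-6 M

Ag2CrO4(s) <=> 2 Ag^+ + CrO4^2-
Ksp = [Ag^+]^2[CrO4^2-]
Let s be the molar solubility in this solution. [Ag^+] = 2s, [CrO4^2-] = 0.471 + s ≈ 0.471 (Ksp is small, so little additional dissolves).
Ksp ≈ (2s)^2 × 0.471
s = 1.10 x 10^-6 M
Check: s = 1.1 x 10^-6 ≪ 0.471, so the approximation is valid.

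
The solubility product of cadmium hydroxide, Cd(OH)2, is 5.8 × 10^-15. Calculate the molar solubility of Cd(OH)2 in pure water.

Cd(OH)2(s) ⇌ Cd^2+(aq) + 2 OH^-(aq)
Ksp = [Cd^2+][OH^-]^2
If s mol/L of Cd(OH)2 dissolves, [Cd^2+] = s and [OH^-] = 2s.
So Ksp = s × (2s)^2 = 4s^3
s = (5.8 × 10^-15 / 4)^(1/3) = 1.1 × 10^-5 M

s = 1.1 x 10^-5 M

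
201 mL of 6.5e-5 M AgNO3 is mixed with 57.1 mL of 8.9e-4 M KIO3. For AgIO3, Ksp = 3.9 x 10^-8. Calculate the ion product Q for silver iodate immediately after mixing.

Total volume = 201 + 57.1 = 258.1 mL.
[Ag^+] = 6.5 x 10^-5 × (201/258.1) = 5.06 × 10^-5 M
[IO3^-] = 8.9 x 10^-4 × (57.1/258.1) = 1.97 x 10^-4 M
AgIO3(s) <=> Ag^+ + IO3^-, so Q = [Ag^+][IO3^-]
Q = (5.06 × 10^-5)(1.97 x 10^-4) = 1.0 × 10^-8
Q < Ksp, so no precipitate of AgIO3 forms.

1.0e-8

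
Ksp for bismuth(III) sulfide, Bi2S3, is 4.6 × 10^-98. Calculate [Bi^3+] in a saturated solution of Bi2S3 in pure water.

[Bi^3+] = 2.7 × 10^-20 M

Bi2S3(s) <=> 2 Bi^3+(aq) + 3 S^2-(aq)
Ksp = [Bi^3+]^2[S^2-]^3
For each mole of Bi2S3 that dissolves: [Bi^3+] = 2s, [S^2-] = 3s.
Substituting: Ksp = (2s)^2(3s)^3 = 108s^5
s = (4.6 × 10^-98 / 108)^(1/5) = 1.34 × 10^-20 M
[Bi^3+] = 2s = 2.7 × 10^-20 M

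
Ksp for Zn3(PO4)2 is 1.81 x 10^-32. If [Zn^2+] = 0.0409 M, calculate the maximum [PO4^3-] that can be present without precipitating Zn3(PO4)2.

Zn3(PO4)2(s) ⇌ 3 Zn^2+(aq) + 2 PO4^3-(aq)
Ksp = [Zn^2+]^3[PO4^3-]^2
Precipitation begins when Q = Ksp. With [Zn^2+] = 0.0409 M:
1.81 x 10^-32 = (0.0409)^3 × [PO4^3-]^2
[PO4^3-] = (1.81 x 10^-32 / 6.842 × 10^-5)^(1/2) = 1.63 × 10^-14 M

[PO4^3-] ≈ 1.63 × 10^-14 M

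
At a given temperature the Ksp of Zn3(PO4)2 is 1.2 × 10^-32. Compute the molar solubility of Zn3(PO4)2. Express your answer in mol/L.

1.6e-7 M

Zn3(PO4)2(s) <=> 3 Zn^2+ + 2 PO4^3-
Ksp = [Zn^2+]^3[PO4^3-]^2
With molar solubility s: [Zn^2+] = 3s, [PO4^3-] = 2s.
Substituting: Ksp = (3s)^3(2s)^2 = 108s^5
Solving, s = (1.2 × 10^-32/108)^(1/5) = 1.6 × 10^-7 M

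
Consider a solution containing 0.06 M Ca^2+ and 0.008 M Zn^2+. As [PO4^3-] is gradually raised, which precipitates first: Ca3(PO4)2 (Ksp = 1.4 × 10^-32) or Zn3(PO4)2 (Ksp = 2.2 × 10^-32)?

Each salt begins to precipitate when Q = Ksp, i.e. when [PO4^3-] reaches its threshold.
For Ca3(PO4)2: 1.4 × 10^-32 = (0.06)^3 × [PO4^3-]^2  ⇒  [PO4^3-] = 8.1 x 10^-15 M.
For Zn3(PO4)2: 2.2 × 10^-32 = (0.008)^3 × [PO4^3-]^2  ⇒  [PO4^3-] = 2.1 × 10^-13 M.
The salt with the lower threshold [PO4^3-] precipitates first: Ca3(PO4)2.

Ca3(PO4)2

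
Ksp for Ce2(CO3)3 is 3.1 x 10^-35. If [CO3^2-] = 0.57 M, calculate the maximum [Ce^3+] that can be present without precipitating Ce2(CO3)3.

[Ce^3+] = 1.3 × 10^-17 M

Ce2(CO3)3(s) ⇌ 2 Ce^3+ + 3 CO3^2-
Ksp = [Ce^3+]^2[CO3^2-]^3
Precipitation begins when Q = Ksp. With [CO3^2-] = 0.57 M:
3.1 x 10^-35 = (0.57)^3 × [Ce^3+]^2
[Ce^3+] = (3.1 x 10^-35 / 1.85 × 10^-1)^(1/2) = 1.3 × 10^-17 M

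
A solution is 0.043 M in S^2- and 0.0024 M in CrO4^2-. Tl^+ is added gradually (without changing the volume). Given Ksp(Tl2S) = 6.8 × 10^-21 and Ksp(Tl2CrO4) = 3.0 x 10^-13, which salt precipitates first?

Precipitation of each salt starts when its ion product equals its Ksp.
For Tl2S: 6.8 × 10^-21 = 0.043 × [Tl^+]^2  ⇒  [Tl^+] = 4.0 x 10^-10 M.
For Tl2CrO4: 3.0 x 10^-13 = 0.0024 × [Tl^+]^2  ⇒  [Tl^+] = 1.1 × 10^-5 M.
The salt with the lower threshold [Tl^+] precipitates first: Tl2S.

Tl2S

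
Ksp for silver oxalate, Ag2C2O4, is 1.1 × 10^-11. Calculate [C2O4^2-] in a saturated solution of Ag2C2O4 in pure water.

Ag2C2O4(s) ⇌ 2 Ag^+ + C2O4^2-
Ksp = [Ag^+]^2[C2O4^2-]
Let s = molar solubility. Then [Ag^+] = 2s and [C2O4^2-] = s.
Ksp = (2s)^2s = 4s^3
Solving, s = (1.1 × 10^-11/4)^(1/3) = 1.40 × 10^-4 M
[C2O4^2-] = s = 1.4 × 10^-4 M

[C2O4^2-] = 1.4 x 10^-4 M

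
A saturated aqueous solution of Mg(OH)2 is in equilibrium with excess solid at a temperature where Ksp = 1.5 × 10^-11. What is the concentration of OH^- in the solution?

Mg(OH)2(s) ⇌ Mg^2+(aq) + 2 OH^-(aq)
Ksp = [Mg^2+][OH^-]^2
For each mole of Mg(OH)2 that dissolves: [Mg^2+] = s, [OH^-] = 2s.
So Ksp = s × (2s)^2 = 4s^3
Solving, s = (1.5 × 10^-11/4)^(1/3) = 1.55 × 10^-4 M
[OH^-] = 2s = 3.1 × 10^-4 M

[OH^-] ≈ 3.1e-4 M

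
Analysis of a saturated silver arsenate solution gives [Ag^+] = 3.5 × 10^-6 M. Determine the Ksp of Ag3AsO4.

Ag3AsO4(s) ⇌ 3 Ag^+ + AsO4^3-
Stoichiometry gives [AsO4^3-] = (1/3)[Ag^+] = 1.17 × 10^-6 M.
Ksp = [Ag^+]^3[AsO4^3-]
Ksp = (3.5 × 10^-6)^3 × 1.17 × 10^-6 = 5.0 × 10^-23

Ksp = 5.0e-23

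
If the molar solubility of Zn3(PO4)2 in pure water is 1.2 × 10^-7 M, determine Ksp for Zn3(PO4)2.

Zn3(PO4)2(s) ⇌ 3 Zn^2+(aq) + 2 PO4^3-(aq)
With molar solubility s: [Zn^2+] = 3s, [PO4^3-] = 2s.
Ksp = [Zn^2+]^3[PO4^3-]^2
So Ksp = (3s)^3 × (2s)^2 = 108s^5
Ksp = 108 × (1.2 × 10^-7)^5 = 2.7 × 10^-33

Ksp ≈ 2.7 x 10^-33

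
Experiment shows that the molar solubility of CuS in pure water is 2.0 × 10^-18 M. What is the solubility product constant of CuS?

Ksp = 4.0 × 10^-36

CuS(s) ⇌ Cu^2+(aq) + S^2-(aq)
For each mole of CuS that dissolves: [Cu^2+] = s, [S^2-] = s.
Ksp = [Cu^2+][S^2-]
Ksp = s × s = s^2
With s = 2.0 × 10^-18: Ksp = 4.0 x 10^-36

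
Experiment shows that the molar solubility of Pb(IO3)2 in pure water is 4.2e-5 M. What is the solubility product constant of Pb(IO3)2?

Pb(IO3)2(s) ⇌ Pb^2+(aq) + 2 IO3^-(aq)
If s mol/L of Pb(IO3)2 dissolves, [Pb^2+] = s and [IO3^-] = 2s.
Ksp = [Pb^2+][IO3^-]^2
So Ksp = s × (2s)^2 = 4s^3
With s = 4.2 × 10^-5: Ksp = 3.0 × 10^-13

Ksp = 3.0 x 10^-13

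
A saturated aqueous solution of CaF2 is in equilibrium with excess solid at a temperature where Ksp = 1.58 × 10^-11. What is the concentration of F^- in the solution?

CaF2(s) ⇌ Ca^2+ + 2 F^-
Ksp = [Ca^2+][F^-]^2
With molar solubility s: [Ca^2+] = s, [F^-] = 2s.
Substituting: Ksp = s(2s)^2 = 4s^3
s = (1.58 × 10^-11 / 4)^(1/3) = 1.581 × 10^-4 M
[F^-] = 2s = 3.16 × 10^-4 M

[F^-] ≈ 3.16 × 10^-4 M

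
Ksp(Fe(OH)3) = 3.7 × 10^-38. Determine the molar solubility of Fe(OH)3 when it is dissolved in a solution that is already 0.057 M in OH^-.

Fe(OH)3(s) <=> Fe^3+(aq) + 3 OH^-(aq)
Ksp = [Fe^3+][OH^-]^3
If s mol/L dissolves here, [Fe^3+] = s, [OH^-] = 0.057 + 3s ≈ 0.057 (Ksp is small, so little additional dissolves).
Ksp ≈ s × (0.057)^3
s = 2.0 × 10^-34 M
Check: 3s = 6.0 x 10^-34 ≪ 0.057, so the approximation is valid.

s ≈ 2.0 x 10^-34 M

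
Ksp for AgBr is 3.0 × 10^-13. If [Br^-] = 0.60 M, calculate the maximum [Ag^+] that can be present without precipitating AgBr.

AgBr(s) ⇌ Ag^+ + Br^-
Ksp = [Ag^+][Br^-]
Precipitation begins when Q = Ksp. With [Br^-] = 0.60 M:
3.0 × 10^-13 = (0.60) × [Ag^+]
[Ag^+] = (3.0 × 10^-13 / 6.0 × 10^-1) = 5.0 × 10^-13 M

[Ag^+] = 5.0e-13 M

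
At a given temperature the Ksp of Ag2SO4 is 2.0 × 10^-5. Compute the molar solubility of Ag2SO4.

s = 1.7e-2 M

Ag2SO4(s) ⇌ 2 Ag^+(aq) + SO4^2-(aq)
Ksp = [Ag^+]^2[SO4^2-]
With molar solubility s: [Ag^+] = 2s, [SO4^2-] = s.
So Ksp = (2s)^2 × s = 4s^3
Solving, s = (2.0 × 10^-5/4)^(1/3) = 1.7 × 10^-2 M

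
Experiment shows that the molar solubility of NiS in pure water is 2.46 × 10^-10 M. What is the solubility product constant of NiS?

Ksp ≈ 6.05e-20

NiS(s) ⇌ Ni^2+ + S^2-
Let s = molar solubility. Then [Ni^2+] = s and [S^2-] = s.
Ksp = [Ni^2+][S^2-]
Ksp = (s)(s) = s^2
With s = 2.46 × 10^-10: Ksp = 6.05 × 10^-20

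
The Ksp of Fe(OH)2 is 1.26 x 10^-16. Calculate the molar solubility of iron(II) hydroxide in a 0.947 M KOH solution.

s ≈ 1.40e-16 M

Fe(OH)2(s) ⇌ Fe^2+(aq) + 2 OH^-(aq)
Ksp = [Fe^2+][OH^-]^2
Let s be the molar solubility in this solution. [Fe^2+] = s, [OH^-] = 0.947 + 2s ≈ 0.947 (since OH^- from KOH dominates).
Ksp ≈ s × (0.947)^2
s = 1.40 × 10^-16 M
Check: 2s = 2.8 x 10^-16 ≪ 0.947, so the approximation is valid.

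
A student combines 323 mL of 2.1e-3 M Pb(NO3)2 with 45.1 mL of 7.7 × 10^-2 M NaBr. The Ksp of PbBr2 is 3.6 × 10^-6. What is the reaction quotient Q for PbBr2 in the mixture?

Total volume = 323 + 45.1 = 368.1 mL.
[Pb^2+] = 2.1 × 10^-3 × (323/368.1) = 1.84 x 10^-3 M
[Br^-] = 7.7 x 10^-2 × (45.1/368.1) = 9.43 × 10^-3 M
PbBr2(s) <=> Pb^2+ + 2 Br^-, so Q = [Pb^2+][Br^-]^2
Q = (1.84 × 10^-3)(9.43 × 10^-3)^2 = 1.6 x 10^-7
Q < Ksp, so no precipitate of PbBr2 forms.

1.6 x 10^-7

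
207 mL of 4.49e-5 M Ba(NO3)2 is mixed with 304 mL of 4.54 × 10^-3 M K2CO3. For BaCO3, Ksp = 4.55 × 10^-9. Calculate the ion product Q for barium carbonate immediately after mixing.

Q ≈ 4.91e-8

Total volume = 207 + 304 = 511 mL.
[Ba^2+] = 4.49 × 10^-5 × (207/511) = 1.819 x 10^-5 M
[CO3^2-] = 4.54 x 10^-3 × (304/511) = 2.701 × 10^-3 M
BaCO3(s) ⇌ Ba^2+(aq) + CO3^2-(aq), so Q = [Ba^2+][CO3^2-]
Q = (1.819 × 10^-5)(2.701 x 10^-3) = 4.91 x 10^-8
Q > Ksp, so BaCO3 will precipitate.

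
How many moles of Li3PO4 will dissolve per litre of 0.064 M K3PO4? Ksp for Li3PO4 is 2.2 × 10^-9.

s = 1.1 × 10^-3 M

Li3PO4(s) ⇌ 3 Li^+(aq) + PO4^3-(aq)
Ksp = [Li^+]^3[PO4^3-]
Let s = moles of Li3PO4 that dissolve per litre. [Li^+] = 3s, [PO4^3-] = 0.064 + s ≈ 0.064 (Ksp is small, so little additional dissolves).
Ksp ≈ (3s)^3 × 0.064
s = 1.1 x 10^-3 M
Check: s = 1.1 x 10^-3 ≪ 0.064, so the approximation is valid.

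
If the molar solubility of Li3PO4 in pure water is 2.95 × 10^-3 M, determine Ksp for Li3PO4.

Li3PO4(s) ⇌ 3 Li^+ + PO4^3-
Let s = molar solubility. Then [Li^+] = 3s and [PO4^3-] = s.
Ksp = [Li^+]^3[PO4^3-]
Substituting: Ksp = (3s)^3s = 27s^4
Ksp = 27 × (2.95 x 10^-3)^4 = 2.04 × 10^-9

Ksp = 2.04e-9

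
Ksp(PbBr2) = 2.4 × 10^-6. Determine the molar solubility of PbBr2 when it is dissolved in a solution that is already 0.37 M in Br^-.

PbBr2(s) ⇌ Pb^2+(aq) + 2 Br^-(aq)
Ksp = [Pb^2+][Br^-]^2
Let s be the molar solubility in this solution. [Pb^2+] = s, [Br^-] = 0.37 + 2s ≈ 0.37 (common-ion effect: Br^- is already 0.37 M).
Ksp ≈ s × (0.37)^2
s = 1.8 × 10^-5 M
Check: 2s = 3.5 × 10^-5 ≪ 0.37, so the approximation is valid.

s = 1.8 × 10^-5 M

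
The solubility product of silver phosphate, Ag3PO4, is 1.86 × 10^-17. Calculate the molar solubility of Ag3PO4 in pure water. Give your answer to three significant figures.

2.88e-5 M

Ag3PO4(s) ⇌ 3 Ag^+(aq) + PO4^3-(aq)
Ksp = [Ag^+]^3[PO4^3-]
If s mol/L of Ag3PO4 dissolves, [Ag^+] = 3s and [PO4^3-] = s.
So Ksp = (3s)^3 × s = 27s^4
s = (1.86 × 10^-17 / 27)^(1/4) = 2.88 × 10^-5 M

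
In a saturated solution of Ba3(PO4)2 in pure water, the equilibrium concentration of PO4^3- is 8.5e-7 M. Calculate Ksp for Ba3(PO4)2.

Ba3(PO4)2(s) <=> 3 Ba^2+ + 2 PO4^3-
Stoichiometry gives [Ba^2+] = (3/2)[PO4^3-] = 1.28 × 10^-6 M.
Ksp = [Ba^2+]^3[PO4^3-]^2
Ksp = (1.28 x 10^-6)^3 × (8.5 x 10^-7)^2 = 1.5 x 10^-30

Ksp = 1.5 × 10^-30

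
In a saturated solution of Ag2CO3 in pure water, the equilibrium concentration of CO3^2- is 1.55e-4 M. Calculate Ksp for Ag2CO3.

Ag2CO3(s) ⇌ 2 Ag^+(aq) + CO3^2-(aq)
Stoichiometry gives [Ag^+] = (2/1)[CO3^2-] = 3.100 × 10^-4 M.
Ksp = [Ag^+]^2[CO3^2-]
Ksp = (3.100 × 10^-4)^2 × 1.55 × 10^-4 = 1.49 × 10^-11

Ksp ≈ 1.49e-11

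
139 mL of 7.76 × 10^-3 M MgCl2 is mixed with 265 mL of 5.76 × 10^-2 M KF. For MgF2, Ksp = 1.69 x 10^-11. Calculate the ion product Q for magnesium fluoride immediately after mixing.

Total volume = 139 + 265 = 404 mL.
[Mg^2+] = 7.76 × 10^-3 × (139/404) = 2.670 × 10^-3 M
[F^-] = 5.76 × 10^-2 × (265/404) = 3.778 x 10^-2 M
MgF2(s) <=> Mg^2+(aq) + 2 F^-(aq), so Q = [Mg^2+][F^-]^2
Q = (2.670 × 10^-3)(3.778 × 10^-2)^2 = 3.81 x 10^-6
Q > Ksp, so MgF2 will precipitate.

Q = 3.81e-6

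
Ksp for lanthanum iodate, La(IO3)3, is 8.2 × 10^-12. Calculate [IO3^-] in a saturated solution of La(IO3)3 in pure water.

La(IO3)3(s) ⇌ La^3+ + 3 IO3^-
Ksp = [La^3+][IO3^-]^3
If s mol/L of La(IO3)3 dissolves, [La^3+] = s and [IO3^-] = 3s.
Substituting: Ksp = s(3s)^3 = 27s^4
s^4 = 8.2 × 10^-12 / 27, so s = 7.42 × 10^-4 M
[IO3^-] = 3s = 2.2 × 10^-3 M

[IO3^-] ≈ 2.2e-3 M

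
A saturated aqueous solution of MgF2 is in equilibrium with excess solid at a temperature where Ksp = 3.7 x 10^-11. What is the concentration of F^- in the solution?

MgF2(s) ⇌ Mg^2+ + 2 F^-
Ksp = [Mg^2+][F^-]^2
For each mole of MgF2 that dissolves: [Mg^2+] = s, [F^-] = 2s.
Ksp = s(2s)^2 = 4s^3
s^3 = 3.7 x 10^-11 / 4, so s = 2.10 x 10^-4 M
[F^-] = 2s = 4.2 x 10^-4 M

[F^-] = 4.2 x 10^-4 M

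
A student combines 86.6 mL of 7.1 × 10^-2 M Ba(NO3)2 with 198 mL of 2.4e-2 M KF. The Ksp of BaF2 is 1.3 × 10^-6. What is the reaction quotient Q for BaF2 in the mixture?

Total volume = 86.6 + 198 = 284.6 mL.
[Ba^2+] = 7.1 x 10^-2 × (86.6/284.6) = 2.16 × 10^-2 M
[F^-] = 2.4 × 10^-2 × (198/284.6) = 1.67 × 10^-2 M
BaF2(s) ⇌ Ba^2+ + 2 F^-, so Q = [Ba^2+][F^-]^2
Q = (2.16 x 10^-2)(1.67 x 10^-2)^2 = 6.0 × 10^-6
Q > Ksp, so BaF2 will precipitate.

Q = 6.0 × 10^-6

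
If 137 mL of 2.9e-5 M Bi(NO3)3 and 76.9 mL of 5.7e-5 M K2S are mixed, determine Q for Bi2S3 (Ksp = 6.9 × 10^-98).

Total volume = 137 + 76.9 = 213.9 mL.
[Bi^3+] = 2.9 x 10^-5 × (137/213.9) = 1.86 x 10^-5 M
[S^2-] = 5.7 × 10^-5 × (76.9/213.9) = 2.05 × 10^-5 M
Bi2S3(s) ⇌ 2 Bi^3+(aq) + 3 S^2-(aq), so Q = [Bi^3+]^2[S^2-]^3
Q = (1.86 × 10^-5)^2(2.05 x 10^-5)^3 = 3.0 × 10^-24
Q > Ksp, so Bi2S3 will precipitate.

Q = 3.0 × 10^-24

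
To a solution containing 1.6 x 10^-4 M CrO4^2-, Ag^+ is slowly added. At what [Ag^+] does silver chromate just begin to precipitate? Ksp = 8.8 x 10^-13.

7.4e-5 M

Ag2CrO4(s) ⇌ 2 Ag^+(aq) + CrO4^2-(aq)
Ksp = [Ag^+]^2[CrO4^2-]
Precipitation begins when Q = Ksp. With [CrO4^2-] = 1.6 x 10^-4 M:
8.8 x 10^-13 = (1.6 x 10^-4) × [Ag^+]^2
[Ag^+] = (8.8 x 10^-13 / 1.6 x 10^-4)^(1/2) = 7.4 x 10^-5 M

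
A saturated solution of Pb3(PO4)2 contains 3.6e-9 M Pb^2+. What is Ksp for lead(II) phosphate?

Pb3(PO4)2(s) <=> 3 Pb^2+(aq) + 2 PO4^3-(aq)
Stoichiometry gives [PO4^3-] = (2/3)[Pb^2+] = 2.40 × 10^-9 M.
Ksp = [Pb^2+]^3[PO4^3-]^2
Ksp = (3.6 × 10^-9)^3 × (2.40 × 10^-9)^2 = 2.7 x 10^-43

Ksp ≈ 2.7e-43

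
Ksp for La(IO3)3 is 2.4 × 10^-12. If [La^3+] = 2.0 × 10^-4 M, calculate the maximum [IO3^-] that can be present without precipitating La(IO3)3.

La(IO3)3(s) ⇌ La^3+ + 3 IO3^-
Ksp = [La^3+][IO3^-]^3
Precipitation begins when Q = Ksp. With [La^3+] = 2.0 × 10^-4 M:
2.4 × 10^-12 = (2.0 × 10^-4) × [IO3^-]^3
[IO3^-] = (2.4 × 10^-12 / 2.0 × 10^-4)^(1/3) = 2.3 × 10^-3 M

2.3e-3 M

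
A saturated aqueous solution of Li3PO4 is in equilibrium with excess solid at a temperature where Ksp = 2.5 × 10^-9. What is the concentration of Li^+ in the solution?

Li3PO4(s) <=> 3 Li^+ + PO4^3-
Ksp = [Li^+]^3[PO4^3-]
If s mol/L of Li3PO4 dissolves, [Li^+] = 3s and [PO4^3-] = s.
So Ksp = (3s)^3 × s = 27s^4
s^4 = 2.5 × 10^-9 / 27, so s = 3.10 x 10^-3 M
[Li^+] = 3s = 9.3 × 10^-3 M

9.3 x 10^-3 M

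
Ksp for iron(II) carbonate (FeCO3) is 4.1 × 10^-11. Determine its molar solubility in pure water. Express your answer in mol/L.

FeCO3(s) <=> Fe^2+ + CO3^2-
Ksp = [Fe^2+][CO3^2-]
For each mole of FeCO3 that dissolves: [Fe^2+] = s, [CO3^2-] = s.
Ksp = s × s = s^2
s = √(4.1 × 10^-11) = 6.4 × 10^-6 M

s = 6.4 x 10^-6 M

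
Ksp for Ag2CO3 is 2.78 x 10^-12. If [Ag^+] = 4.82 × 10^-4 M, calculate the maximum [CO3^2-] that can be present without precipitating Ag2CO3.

[CO3^2-] = 1.20 x 10^-5 M

Ag2CO3(s) ⇌ 2 Ag^+ + CO3^2-
Ksp = [Ag^+]^2[CO3^2-]
Precipitation begins when Q = Ksp. With [Ag^+] = 4.82 × 10^-4 M:
2.78 x 10^-12 = (4.82 × 10^-4)^2 × [CO3^2-]
[CO3^2-] = (2.78 x 10^-12 / 2.323 x 10^-7) = 1.20 x 10^-5 M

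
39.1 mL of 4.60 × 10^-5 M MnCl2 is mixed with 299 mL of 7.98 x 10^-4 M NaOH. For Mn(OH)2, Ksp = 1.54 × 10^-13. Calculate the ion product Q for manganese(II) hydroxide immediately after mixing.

Total volume = 39.1 + 299 = 338.1 mL.
[Mn^2+] = 4.60 x 10^-5 × (39.1/338.1) = 5.320 × 10^-6 M
[OH^-] = 7.98 x 10^-4 × (299/338.1) = 7.057 x 10^-4 M
Mn(OH)2(s) <=> Mn^2+(aq) + 2 OH^-(aq), so Q = [Mn^2+][OH^-]^2
Q = (5.320 × 10^-6)(7.057 × 10^-4)^2 = 2.65 x 10^-12
Q > Ksp, so Mn(OH)2 will precipitate.

2.65 × 10^-12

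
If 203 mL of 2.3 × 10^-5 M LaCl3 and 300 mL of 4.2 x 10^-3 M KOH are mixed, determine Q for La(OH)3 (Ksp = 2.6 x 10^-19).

Total volume = 203 + 300 = 503 mL.
[La^3+] = 2.3 x 10^-5 × (203/503) = 9.28 x 10^-6 M
[OH^-] = 4.2 × 10^-3 × (300/503) = 2.50 × 10^-3 M
La(OH)3(s) <=> La^3+(aq) + 3 OH^-(aq), so Q = [La^3+][OH^-]^3
Q = (9.28 × 10^-6)(2.50 x 10^-3)^3 = 1.5 x 10^-13
Q > Ksp, so La(OH)3 will precipitate.

Q ≈ 1.5 x 10^-13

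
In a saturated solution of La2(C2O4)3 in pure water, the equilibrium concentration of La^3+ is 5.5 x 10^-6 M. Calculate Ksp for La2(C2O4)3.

La2(C2O4)3(s) ⇌ 2 La^3+(aq) + 3 C2O4^2-(aq)
Stoichiometry gives [C2O4^2-] = (3/2)[La^3+] = 8.25 x 10^-6 M.
Ksp = [La^3+]^2[C2O4^2-]^3
Ksp = (5.5 x 10^-6)^2 × (8.25 x 10^-6)^3 = 1.7 × 10^-26

1.7e-26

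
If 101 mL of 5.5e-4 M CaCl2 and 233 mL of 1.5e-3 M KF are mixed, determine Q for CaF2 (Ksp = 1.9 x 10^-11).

Total volume = 101 + 233 = 334 mL.
[Ca^2+] = 5.5 × 10^-4 × (101/334) = 1.66 × 10^-4 M
[F^-] = 1.5 × 10^-3 × (233/334) = 1.05 × 10^-3 M
CaF2(s) ⇌ Ca^2+ + 2 F^-, so Q = [Ca^2+][F^-]^2
Q = (1.66 × 10^-4)(1.05 × 10^-3)^2 = 1.8 × 10^-10
Q > Ksp, so CaF2 will precipitate.

Q = 1.8e-10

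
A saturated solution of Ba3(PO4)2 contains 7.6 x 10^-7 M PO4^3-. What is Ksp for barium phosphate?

8.6 × 10^-31

Ba3(PO4)2(s) ⇌ 3 Ba^2+ + 2 PO4^3-
Stoichiometry gives [Ba^2+] = (3/2)[PO4^3-] = 1.14 × 10^-6 M.
Ksp = [Ba^2+]^3[PO4^3-]^2
Ksp = (1.14 × 10^-6)^3 × (7.6 × 10^-7)^2 = 8.6 × 10^-31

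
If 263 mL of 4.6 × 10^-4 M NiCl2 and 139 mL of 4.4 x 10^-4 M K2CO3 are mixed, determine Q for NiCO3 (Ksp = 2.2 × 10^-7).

Q = 4.6 × 10^-8

Total volume = 263 + 139 = 402 mL.
[Ni^2+] = 4.6 x 10^-4 × (263/402) = 3.01 × 10^-4 M
[CO3^2-] = 4.4 x 10^-4 × (139/402) = 1.52 x 10^-4 M
NiCO3(s) ⇌ Ni^2+ + CO3^2-, so Q = [Ni^2+][CO3^2-]
Q = (3.01 × 10^-4)(1.52 x 10^-4) = 4.6 x 10^-8
Q < Ksp, so no precipitate of NiCO3 forms.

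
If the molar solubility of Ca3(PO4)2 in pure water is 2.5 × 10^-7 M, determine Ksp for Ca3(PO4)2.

Ca3(PO4)2(s) ⇌ 3 Ca^2+ + 2 PO4^3-
Let s = molar solubility. Then [Ca^2+] = 3s and [PO4^3-] = 2s.
Ksp = [Ca^2+]^3[PO4^3-]^2
So Ksp = (3s)^3 × (2s)^2 = 108s^5
Ksp = 108 × (2.5 × 10^-7)^5 = 1.1 x 10^-31

1.1 x 10^-31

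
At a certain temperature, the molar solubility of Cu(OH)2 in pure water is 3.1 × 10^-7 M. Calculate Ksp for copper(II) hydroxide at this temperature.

Cu(OH)2(s) ⇌ Cu^2+(aq) + 2 OH^-(aq)
Let s = molar solubility. Then [Cu^2+] = s and [OH^-] = 2s.
Ksp = [Cu^2+][OH^-]^2
Substituting: Ksp = s(2s)^2 = 4s^3
With s = 3.1 × 10^-7: Ksp = 1.2 × 10^-19

Ksp = 1.2 x 10^-19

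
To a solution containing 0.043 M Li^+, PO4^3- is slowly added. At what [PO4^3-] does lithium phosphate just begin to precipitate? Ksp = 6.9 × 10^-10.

[PO4^3-] ≈ 8.7 × 10^-6 M

Li3PO4(s) ⇌ 3 Li^+ + PO4^3-
Ksp = [Li^+]^3[PO4^3-]
Precipitation begins when Q = Ksp. With [Li^+] = 0.043 M:
6.9 × 10^-10 = (0.043)^3 × [PO4^3-]
[PO4^3-] = (6.9 × 10^-10 / 7.95 x 10^-5) = 8.7 x 10^-6 M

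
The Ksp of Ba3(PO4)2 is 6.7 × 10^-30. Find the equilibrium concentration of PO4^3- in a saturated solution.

[PO4^3-] ≈ 1.1e-6 M

Ba3(PO4)2(s) ⇌ 3 Ba^2+ + 2 PO4^3-
Ksp = [Ba^2+]^3[PO4^3-]^2
For each mole of Ba3(PO4)2 that dissolves: [Ba^2+] = 3s, [PO4^3-] = 2s.
Substituting: Ksp = (3s)^3(2s)^2 = 108s^5
s^5 = 6.7 × 10^-30 / 108, so s = 5.73 x 10^-7 M
[PO4^3-] = 2s = 1.1 x 10^-6 M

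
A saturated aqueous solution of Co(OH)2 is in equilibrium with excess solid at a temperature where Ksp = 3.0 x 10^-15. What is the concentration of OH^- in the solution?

Co(OH)2(s) ⇌ Co^2+(aq) + 2 OH^-(aq)
Ksp = [Co^2+][OH^-]^2
Let s = molar solubility. Then [Co^2+] = s and [OH^-] = 2s.
So Ksp = s × (2s)^2 = 4s^3
s = (3.0 x 10^-15 / 4)^(1/3) = 9.09 x 10^-6 M
[OH^-] = 2s = 1.8 × 10^-5 M

[OH^-] = 1.8e-5 M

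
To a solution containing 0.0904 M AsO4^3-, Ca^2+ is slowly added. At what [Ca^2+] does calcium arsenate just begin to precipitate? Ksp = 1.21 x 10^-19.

[Ca^2+] ≈ 2.46e-6 M

Ca3(AsO4)2(s) ⇌ 3 Ca^2+ + 2 AsO4^3-
Ksp = [Ca^2+]^3[AsO4^3-]^2
Precipitation begins when Q = Ksp. With [AsO4^3-] = 0.0904 M:
1.21 x 10^-19 = (0.0904)^2 × [Ca^2+]^3
[Ca^2+] = (1.21 x 10^-19 / 8.172 × 10^-3)^(1/3) = 2.46 × 10^-6 M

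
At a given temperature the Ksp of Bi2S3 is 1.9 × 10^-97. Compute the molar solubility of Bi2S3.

Bi2S3(s) ⇌ 2 Bi^3+(aq) + 3 S^2-(aq)
Ksp = [Bi^3+]^2[S^2-]^3
If s mol/L of Bi2S3 dissolves, [Bi^3+] = 2s and [S^2-] = 3s.
So Ksp = (2s)^2 × (3s)^3 = 108s^5
s^5 = 1.9 × 10^-97 / 108, so s = 1.8 × 10^-20 M

s ≈ 1.8 × 10^-20 M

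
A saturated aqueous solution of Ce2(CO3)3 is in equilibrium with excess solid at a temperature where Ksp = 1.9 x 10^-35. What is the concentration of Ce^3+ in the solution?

Ce2(CO3)3(s) <=> 2 Ce^3+ + 3 CO3^2-
Ksp = [Ce^3+]^2[CO3^2-]^3
With molar solubility s: [Ce^3+] = 2s, [CO3^2-] = 3s.
So Ksp = (2s)^2 × (3s)^3 = 108s^5
s^5 = 1.9 x 10^-35 / 108, so s = 4.46 × 10^-8 M
[Ce^3+] = 2s = 8.9 × 10^-8 M

[Ce^3+] ≈ 8.9e-8 M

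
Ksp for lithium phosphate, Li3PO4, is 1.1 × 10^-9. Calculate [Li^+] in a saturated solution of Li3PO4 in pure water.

[Li^+] = 7.6e-3 M

Li3PO4(s) ⇌ 3 Li^+ + PO4^3-
Ksp = [Li^+]^3[PO4^3-]
Let s = molar solubility. Then [Li^+] = 3s and [PO4^3-] = s.
So Ksp = (3s)^3 × s = 27s^4
s = (1.1 × 10^-9 / 27)^(1/4) = 2.53 × 10^-3 M
[Li^+] = 3s = 7.6 × 10^-3 M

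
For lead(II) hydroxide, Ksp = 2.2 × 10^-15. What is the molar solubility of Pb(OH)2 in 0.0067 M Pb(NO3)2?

Pb(OH)2(s) ⇌ Pb^2+ + 2 OH^-
Ksp = [Pb^2+][OH^-]^2
Let s be the molar solubility in this solution. [Pb^2+] = 0.0067 + s ≈ 0.0067, [OH^-] = 2s (Ksp is small, so little additional dissolves).
Ksp ≈ 0.0067 × (2s)^2
s = 2.9 × 10^-7 M
Check: s = 2.9 × 10^-7 ≪ 0.0067, so the approximation is valid.

s = 2.9 x 10^-7 M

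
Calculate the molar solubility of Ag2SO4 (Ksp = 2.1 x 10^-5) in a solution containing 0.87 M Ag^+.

2.8 × 10^-5 M

Ag2SO4(s) ⇌ 2 Ag^+(aq) + SO4^2-(aq)
Ksp = [Ag^+]^2[SO4^2-]
Let s = moles of Ag2SO4 that dissolve per litre. [Ag^+] = 0.87 + 2s ≈ 0.87, [SO4^2-] = s (since the Ag^+ already present dominates).
Ksp ≈ (0.87)^2 × s
s = 2.8 x 10^-5 M
Check: 2s = 5.5 × 10^-5 ≪ 0.87, so the approximation is valid.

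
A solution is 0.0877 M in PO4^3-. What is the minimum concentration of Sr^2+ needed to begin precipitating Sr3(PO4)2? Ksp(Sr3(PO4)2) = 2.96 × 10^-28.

[Sr^2+] ≈ 3.38 x 10^-9 M

Sr3(PO4)2(s) ⇌ 3 Sr^2+ + 2 PO4^3-
Ksp = [Sr^2+]^3[PO4^3-]^2
Precipitation begins when Q = Ksp. With [PO4^3-] = 0.0877 M:
2.96 × 10^-28 = (0.0877)^2 × [Sr^2+]^3
[Sr^2+] = (2.96 × 10^-28 / 7.691 × 10^-3)^(1/3) = 3.38 × 10^-9 M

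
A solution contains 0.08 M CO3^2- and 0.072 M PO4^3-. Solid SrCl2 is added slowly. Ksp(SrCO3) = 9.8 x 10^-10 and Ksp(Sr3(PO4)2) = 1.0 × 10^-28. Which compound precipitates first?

Sr3(PO4)2

Each salt begins to precipitate when Q = Ksp, i.e. when [Sr^2+] reaches its threshold.
For SrCO3: 9.8 x 10^-10 = 0.08 × [Sr^2+]  ⇒  [Sr^2+] = 1.2 x 10^-8 M.
For Sr3(PO4)2: 1.0 × 10^-28 = (0.072)^2 × [Sr^2+]^3  ⇒  [Sr^2+] = 2.7 × 10^-9 M.
The salt with the lower threshold [Sr^2+] precipitates first: Sr3(PO4)2.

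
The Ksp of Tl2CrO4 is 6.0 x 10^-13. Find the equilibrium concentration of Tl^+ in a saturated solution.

Tl2CrO4(s) <=> 2 Tl^+ + CrO4^2-
Ksp = [Tl^+]^2[CrO4^2-]
Let s = molar solubility. Then [Tl^+] = 2s and [CrO4^2-] = s.
Ksp = (2s)^2s = 4s^3
s^3 = 6.0 x 10^-13 / 4, so s = 5.31 × 10^-5 M
[Tl^+] = 2s = 1.1 × 10^-4 M

[Tl^+] ≈ 1.1e-4 M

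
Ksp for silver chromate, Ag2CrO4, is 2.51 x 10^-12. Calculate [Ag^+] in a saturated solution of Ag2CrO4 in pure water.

Ag2CrO4(s) <=> 2 Ag^+ + CrO4^2-
Ksp = [Ag^+]^2[CrO4^2-]
For each mole of Ag2CrO4 that dissolves: [Ag^+] = 2s, [CrO4^2-] = s.
Substituting: Ksp = (2s)^2s = 4s^3
Solving, s = (2.51 x 10^-12/4)^(1/3) = 8.561 x 10^-5 M
[Ag^+] = 2s = 1.71 x 10^-4 M

1.71 × 10^-4 M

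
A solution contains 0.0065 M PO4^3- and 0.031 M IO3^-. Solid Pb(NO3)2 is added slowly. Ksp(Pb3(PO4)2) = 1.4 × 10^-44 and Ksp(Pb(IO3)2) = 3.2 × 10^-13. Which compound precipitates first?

Pb3(PO4)2

Each salt begins to precipitate when Q = Ksp, i.e. when [Pb^2+] reaches its threshold.
For Pb3(PO4)2: 1.4 × 10^-44 = (0.0065)^2 × [Pb^2+]^3  ⇒  [Pb^2+] = 6.9 x 10^-14 M.
For Pb(IO3)2: 3.2 × 10^-13 = (0.031)^2 × [Pb^2+]  ⇒  [Pb^2+] = 3.3 x 10^-10 M.
The salt with the lower threshold [Pb^2+] precipitates first: Pb3(PO4)2.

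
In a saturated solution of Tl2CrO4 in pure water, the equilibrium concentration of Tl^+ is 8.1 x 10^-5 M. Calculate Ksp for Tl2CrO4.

Ksp = 2.7 x 10^-13

Tl2CrO4(s) <=> 2 Tl^+(aq) + CrO4^2-(aq)
Stoichiometry gives [CrO4^2-] = (1/2)[Tl^+] = 4.05 × 10^-5 M.
Ksp = [Tl^+]^2[CrO4^2-]
Ksp = (8.1 × 10^-5)^2 × 4.05 x 10^-5 = 2.7 × 10^-13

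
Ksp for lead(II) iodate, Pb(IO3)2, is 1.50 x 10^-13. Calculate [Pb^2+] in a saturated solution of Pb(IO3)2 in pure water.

Pb(IO3)2(s) <=> Pb^2+ + 2 IO3^-
Ksp = [Pb^2+][IO3^-]^2
If s mol/L of Pb(IO3)2 dissolves, [Pb^2+] = s and [IO3^-] = 2s.
Ksp = s(2s)^2 = 4s^3
s^3 = 1.50 x 10^-13 / 4, so s = 3.347 x 10^-5 M
[Pb^2+] = s = 3.35 × 10^-5 M

[Pb^2+] = 3.35e-5 M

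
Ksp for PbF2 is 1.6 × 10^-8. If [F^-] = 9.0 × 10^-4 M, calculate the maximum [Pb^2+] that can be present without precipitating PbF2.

PbF2(s) ⇌ Pb^2+ + 2 F^-
Ksp = [Pb^2+][F^-]^2
Precipitation begins when Q = Ksp. With [F^-] = 9.0 × 10^-4 M:
1.6 × 10^-8 = (9.0 × 10^-4)^2 × [Pb^2+]
[Pb^2+] = (1.6 × 10^-8 / 8.10 × 10^-7) = 2.0 × 10^-2 M

0.020 M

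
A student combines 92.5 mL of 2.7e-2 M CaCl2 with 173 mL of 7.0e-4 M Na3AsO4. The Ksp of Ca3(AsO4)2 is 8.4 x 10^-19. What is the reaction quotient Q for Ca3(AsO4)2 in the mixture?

Q ≈ 1.7 x 10^-13

Total volume = 92.5 + 173 = 265.5 mL.
[Ca^2+] = 2.7 × 10^-2 × (92.5/265.5) = 9.41 × 10^-3 M
[AsO4^3-] = 7.0 x 10^-4 × (173/265.5) = 4.56 × 10^-4 M
Ca3(AsO4)2(s) ⇌ 3 Ca^2+(aq) + 2 AsO4^3-(aq), so Q = [Ca^2+]^3[AsO4^3-]^2
Q = (9.41 x 10^-3)^3(4.56 × 10^-4)^2 = 1.7 × 10^-13
Q > Ksp, so Ca3(AsO4)2 will precipitate.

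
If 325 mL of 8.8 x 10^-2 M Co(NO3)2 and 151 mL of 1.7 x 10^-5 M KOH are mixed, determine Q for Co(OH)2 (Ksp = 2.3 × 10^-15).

Q ≈ 1.7 x 10^-12

Total volume = 325 + 151 = 476 mL.
[Co^2+] = 8.8 × 10^-2 × (325/476) = 6.01 × 10^-2 M
[OH^-] = 1.7 x 10^-5 × (151/476) = 5.39 × 10^-6 M
Co(OH)2(s) <=> Co^2+ + 2 OH^-, so Q = [Co^2+][OH^-]^2
Q = (6.01 × 10^-2)(5.39 × 10^-6)^2 = 1.7 × 10^-12
Q > Ksp, so Co(OH)2 will precipitate.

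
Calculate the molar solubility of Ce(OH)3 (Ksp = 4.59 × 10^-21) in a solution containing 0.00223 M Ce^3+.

4.24 x 10^-7 M

Ce(OH)3(s) <=> Ce^3+(aq) + 3 OH^-(aq)
Ksp = [Ce^3+][OH^-]^3
Let s be the molar solubility in this solution. [Ce^3+] = 0.00223 + s ≈ 0.00223, [OH^-] = 3s (common-ion effect: Ce^3+ is already 0.00223 M).
Ksp ≈ 0.00223 × (3s)^3
s = 4.24 x 10^-7 M
Check: s = 4.2 × 10^-7 ≪ 0.00223, so the approximation is valid.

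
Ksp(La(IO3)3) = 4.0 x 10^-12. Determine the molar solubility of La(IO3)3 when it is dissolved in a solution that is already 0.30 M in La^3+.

s ≈ 7.9 x 10^-5 M

La(IO3)3(s) ⇌ La^3+ + 3 IO3^-
Ksp = [La^3+][IO3^-]^3
If s mol/L dissolves here, [La^3+] = 0.30 + s ≈ 0.30, [IO3^-] = 3s (Ksp is small, so little additional dissolves).
Ksp ≈ 0.30 × (3s)^3
s = 7.9 × 10^-5 M
Check: s = 7.9 x 10^-5 ≪ 0.30, so the approximation is valid.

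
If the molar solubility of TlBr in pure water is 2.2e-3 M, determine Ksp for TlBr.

Ksp = 4.8 × 10^-6

TlBr(s) <=> Tl^+(aq) + Br^-(aq)
With molar solubility s: [Tl^+] = s, [Br^-] = s.
Ksp = [Tl^+][Br^-]
Ksp = (s)(s) = s^2
Ksp = (2.2 × 10^-3)^2 = 4.8 × 10^-6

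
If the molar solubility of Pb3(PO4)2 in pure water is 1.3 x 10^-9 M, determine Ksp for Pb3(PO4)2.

Pb3(PO4)2(s) ⇌ 3 Pb^2+ + 2 PO4^3-
Let s = molar solubility. Then [Pb^2+] = 3s and [PO4^3-] = 2s.
Ksp = [Pb^2+]^3[PO4^3-]^2
Ksp = (3s)^3(2s)^2 = 108s^5
Ksp = 108 × (1.3 × 10^-9)^5 = 4.0 × 10^-43

Ksp = 4.0e-43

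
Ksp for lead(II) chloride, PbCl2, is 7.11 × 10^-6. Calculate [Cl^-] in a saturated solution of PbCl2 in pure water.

[Cl^-] = 2.42 × 10^-2 M

PbCl2(s) <=> Pb^2+(aq) + 2 Cl^-(aq)
Ksp = [Pb^2+][Cl^-]^2
Let s = molar solubility. Then [Pb^2+] = s and [Cl^-] = 2s.
Ksp = s(2s)^2 = 4s^3
s = (7.11 × 10^-6 / 4)^(1/3) = 1.211 × 10^-2 M
[Cl^-] = 2s = 2.42 x 10^-2 M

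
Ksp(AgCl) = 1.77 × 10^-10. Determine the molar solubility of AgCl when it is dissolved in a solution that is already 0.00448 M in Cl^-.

3.95 x 10^-8 M

AgCl(s) <=> Ag^+(aq) + Cl^-(aq)
Ksp = [Ag^+][Cl^-]
If s mol/L dissolves here, [Ag^+] = s, [Cl^-] = 0.00448 + s ≈ 0.00448 (common-ion effect: Cl^- is already 0.00448 M).
Ksp ≈ s × 0.00448
s = 3.95 × 10^-8 M
Check: s = 4.0 × 10^-8 ≪ 0.00448, so the approximation is valid.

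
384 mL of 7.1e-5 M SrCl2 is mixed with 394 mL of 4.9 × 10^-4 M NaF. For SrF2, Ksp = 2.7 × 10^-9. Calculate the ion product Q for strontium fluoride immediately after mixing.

Q = 2.2 × 10^-12

Total volume = 384 + 394 = 778 mL.
[Sr^2+] = 7.1 x 10^-5 × (384/778) = 3.50 x 10^-5 M
[F^-] = 4.9 x 10^-4 × (394/778) = 2.48 × 10^-4 M
SrF2(s) <=> Sr^2+ + 2 F^-, so Q = [Sr^2+][F^-]^2
Q = (3.50 × 10^-5)(2.48 x 10^-4)^2 = 2.2 × 10^-12
Q < Ksp, so no precipitate of SrF2 forms.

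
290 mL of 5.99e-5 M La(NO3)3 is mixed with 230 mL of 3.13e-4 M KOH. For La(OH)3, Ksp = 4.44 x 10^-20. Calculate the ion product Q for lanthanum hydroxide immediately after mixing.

Total volume = 290 + 230 = 520 mL.
[La^3+] = 5.99 × 10^-5 × (290/520) = 3.341 x 10^-5 M
[OH^-] = 3.13 x 10^-4 × (230/520) = 1.384 × 10^-4 M
La(OH)3(s) ⇌ La^3+ + 3 OH^-, so Q = [La^3+][OH^-]^3
Q = (3.341 x 10^-5)(1.384 × 10^-4)^3 = 8.86 × 10^-17
Q > Ksp, so La(OH)3 will precipitate.

Q = 8.86e-17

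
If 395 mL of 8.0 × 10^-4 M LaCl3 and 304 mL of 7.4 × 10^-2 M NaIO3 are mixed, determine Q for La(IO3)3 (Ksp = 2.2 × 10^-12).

Q ≈ 1.5 × 10^-8

Total volume = 395 + 304 = 699 mL.
[La^3+] = 8.0 × 10^-4 × (395/699) = 4.52 × 10^-4 M
[IO3^-] = 7.4 × 10^-2 × (304/699) = 3.22 x 10^-2 M
La(IO3)3(s) ⇌ La^3+(aq) + 3 IO3^-(aq), so Q = [La^3+][IO3^-]^3
Q = (4.52 × 10^-4)(3.22 × 10^-2)^3 = 1.5 × 10^-8
Q > Ksp, so La(IO3)3 will precipitate.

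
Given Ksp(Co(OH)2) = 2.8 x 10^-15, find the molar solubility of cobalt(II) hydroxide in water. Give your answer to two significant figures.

Co(OH)2(s) ⇌ Co^2+ + 2 OH^-
Ksp = [Co^2+][OH^-]^2
With molar solubility s: [Co^2+] = s, [OH^-] = 2s.
Substituting: Ksp = s(2s)^2 = 4s^3
s = (2.8 x 10^-15 / 4)^(1/3) = 8.9 × 10^-6 M

s ≈ 8.9 × 10^-6 M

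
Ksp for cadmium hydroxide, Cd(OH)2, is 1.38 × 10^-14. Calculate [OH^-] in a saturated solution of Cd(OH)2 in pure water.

[OH^-] ≈ 3.02e-5 M

Cd(OH)2(s) ⇌ Cd^2+(aq) + 2 OH^-(aq)
Ksp = [Cd^2+][OH^-]^2
If s mol/L of Cd(OH)2 dissolves, [Cd^2+] = s and [OH^-] = 2s.
Ksp = s(2s)^2 = 4s^3
Solving, s = (1.38 × 10^-14/4)^(1/3) = 1.511 × 10^-5 M
[OH^-] = 2s = 3.02 × 10^-5 M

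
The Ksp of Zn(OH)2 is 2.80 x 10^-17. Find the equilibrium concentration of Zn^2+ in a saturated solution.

Zn(OH)2(s) ⇌ Zn^2+(aq) + 2 OH^-(aq)
Ksp = [Zn^2+][OH^-]^2
For each mole of Zn(OH)2 that dissolves: [Zn^2+] = s, [OH^-] = 2s.
So Ksp = s × (2s)^2 = 4s^3
s^3 = 2.80 x 10^-17 / 4, so s = 1.913 x 10^-6 M
[Zn^2+] = s = 1.91 x 10^-6 M

1.91 × 10^-6 M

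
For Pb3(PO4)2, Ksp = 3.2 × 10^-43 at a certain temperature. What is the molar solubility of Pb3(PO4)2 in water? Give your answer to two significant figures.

Pb3(PO4)2(s) ⇌ 3 Pb^2+ + 2 PO4^3-
Ksp = [Pb^2+]^3[PO4^3-]^2
Let s = molar solubility. Then [Pb^2+] = 3s and [PO4^3-] = 2s.
Ksp = (3s)^3(2s)^2 = 108s^5
s^5 = 3.2 × 10^-43 / 108, so s = 1.2 × 10^-9 M

s ≈ 1.2e-9 M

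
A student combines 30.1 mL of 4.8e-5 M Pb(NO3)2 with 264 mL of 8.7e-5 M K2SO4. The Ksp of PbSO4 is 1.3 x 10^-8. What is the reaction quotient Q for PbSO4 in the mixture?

Q = 3.8 × 10^-10

Total volume = 30.1 + 264 = 294.1 mL.
[Pb^2+] = 4.8 × 10^-5 × (30.1/294.1) = 4.91 × 10^-6 M
[SO4^2-] = 8.7 × 10^-5 × (264/294.1) = 7.81 × 10^-5 M
PbSO4(s) <=> Pb^2+ + SO4^2-, so Q = [Pb^2+][SO4^2-]
Q = (4.91 × 10^-6)(7.81 x 10^-5) = 3.8 × 10^-10
Q < Ksp, so no precipitate of PbSO4 forms.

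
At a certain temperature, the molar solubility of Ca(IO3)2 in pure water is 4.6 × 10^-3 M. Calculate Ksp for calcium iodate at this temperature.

Ksp ≈ 3.9 × 10^-7

Ca(IO3)2(s) ⇌ Ca^2+ + 2 IO3^-
With molar solubility s: [Ca^2+] = s, [IO3^-] = 2s.
Ksp = [Ca^2+][IO3^-]^2
Ksp = s(2s)^2 = 4s^3
Ksp = 4 × (4.6 × 10^-3)^3 = 3.9 × 10^-7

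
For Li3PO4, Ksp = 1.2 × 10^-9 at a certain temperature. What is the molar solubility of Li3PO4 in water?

2.6e-3 M

Li3PO4(s) ⇌ 3 Li^+(aq) + PO4^3-(aq)
Ksp = [Li^+]^3[PO4^3-]
For each mole of Li3PO4 that dissolves: [Li^+] = 3s, [PO4^3-] = s.
So Ksp = (3s)^3 × s = 27s^4
s = (1.2 × 10^-9 / 27)^(1/4) = 2.6 x 10^-3 M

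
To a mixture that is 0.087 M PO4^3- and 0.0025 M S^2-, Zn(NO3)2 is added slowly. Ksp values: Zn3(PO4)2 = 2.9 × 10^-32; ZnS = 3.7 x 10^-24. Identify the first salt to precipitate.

ZnS

Precipitation of each salt starts when its ion product equals its Ksp.
For Zn3(PO4)2: 2.9 × 10^-32 = (0.087)^2 × [Zn^2+]^3  ⇒  [Zn^2+] = 1.6 x 10^-10 M.
For ZnS: 3.7 x 10^-24 = 0.0025 × [Zn^2+]  ⇒  [Zn^2+] = 1.5 × 10^-21 M.
The salt with the lower threshold [Zn^2+] precipitates first: ZnS.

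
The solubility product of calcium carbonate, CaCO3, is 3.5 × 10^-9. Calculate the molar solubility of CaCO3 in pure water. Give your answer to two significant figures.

CaCO3(s) ⇌ Ca^2+(aq) + CO3^2-(aq)
Ksp = [Ca^2+][CO3^2-]
If s mol/L of CaCO3 dissolves, [Ca^2+] = s and [CO3^2-] = s.
Ksp = s × s = s^2
s = √(3.5 × 10^-9) = 5.9 × 10^-5 M

s = 5.9 × 10^-5 M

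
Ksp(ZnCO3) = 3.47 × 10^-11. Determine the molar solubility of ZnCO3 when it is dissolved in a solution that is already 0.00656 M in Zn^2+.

ZnCO3(s) ⇌ Zn^2+ + CO3^2-
Ksp = [Zn^2+][CO3^2-]
If s mol/L dissolves here, [Zn^2+] = 0.00656 + s ≈ 0.00656, [CO3^2-] = s (common-ion effect: Zn^2+ is already 0.00656 M).
Ksp ≈ 0.00656 × s
s = 5.29 × 10^-9 M
Check: s = 5.3 × 10^-9 ≪ 0.00656, so the approximation is valid.

s = 5.29e-9 M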